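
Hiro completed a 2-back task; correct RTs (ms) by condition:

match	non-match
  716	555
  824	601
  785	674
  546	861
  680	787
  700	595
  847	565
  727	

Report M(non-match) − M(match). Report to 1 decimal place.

-65.6 ms

M(match) = 5825/8 = 728.125
M(non-match) = 4638/7 = 662.571
Difference = 662.571 − 728.125 = -65.554 ms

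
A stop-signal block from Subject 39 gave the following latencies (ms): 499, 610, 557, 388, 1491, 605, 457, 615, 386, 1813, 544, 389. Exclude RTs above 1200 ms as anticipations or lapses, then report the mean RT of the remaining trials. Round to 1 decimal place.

Excluded: 1491, 1813
Retained (n=10): Σ = 5050
Mean = 5050/10 = 505.0000

505.0 ms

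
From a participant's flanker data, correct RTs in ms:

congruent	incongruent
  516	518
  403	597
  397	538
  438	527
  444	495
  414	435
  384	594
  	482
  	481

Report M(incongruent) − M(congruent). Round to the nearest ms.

91 ms

M(congruent) = 2996/7 = 428.000
M(incongruent) = 4667/9 = 518.556
Difference = 518.556 − 428.000 = 90.556 ms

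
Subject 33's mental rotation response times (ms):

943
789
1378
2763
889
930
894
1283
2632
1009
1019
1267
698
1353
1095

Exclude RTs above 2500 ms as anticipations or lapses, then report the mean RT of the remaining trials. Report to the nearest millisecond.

Excluded: 2632, 2763
Retained (n=13): Σ = 13547
Mean = 13547/13 = 1042.0769

1042 ms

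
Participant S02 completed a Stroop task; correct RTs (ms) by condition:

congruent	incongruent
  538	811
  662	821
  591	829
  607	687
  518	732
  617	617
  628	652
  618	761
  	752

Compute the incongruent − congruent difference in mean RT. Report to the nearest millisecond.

143 ms

M(congruent) = 4779/8 = 597.375
M(incongruent) = 6662/9 = 740.222
Difference = 740.222 − 597.375 = 142.847 ms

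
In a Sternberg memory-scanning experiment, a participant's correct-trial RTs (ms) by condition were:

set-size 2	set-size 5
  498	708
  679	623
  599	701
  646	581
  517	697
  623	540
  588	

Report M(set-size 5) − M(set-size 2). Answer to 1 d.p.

48.8 ms

M(set-size 2) = 4150/7 = 592.857
M(set-size 5) = 3850/6 = 641.667
Difference = 641.667 − 592.857 = 48.810 ms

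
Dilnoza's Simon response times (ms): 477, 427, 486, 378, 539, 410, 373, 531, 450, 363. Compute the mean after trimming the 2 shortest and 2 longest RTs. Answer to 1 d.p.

Sorted: 363, 373, 378, 410, 427, 450, 477, 486, 531, 539
Drop lowest 2 (363, 373) and highest 2 (531, 539)
Remaining (n=6): Σ = 2628, mean = 2628/6 = 438.000

438.0 ms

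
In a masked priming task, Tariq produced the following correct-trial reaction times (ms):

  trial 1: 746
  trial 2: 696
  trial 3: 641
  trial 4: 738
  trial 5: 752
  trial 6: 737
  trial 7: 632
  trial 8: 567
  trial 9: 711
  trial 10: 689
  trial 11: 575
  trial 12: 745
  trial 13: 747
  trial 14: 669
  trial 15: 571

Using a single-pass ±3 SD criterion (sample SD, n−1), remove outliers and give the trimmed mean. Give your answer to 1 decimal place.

n = 15, ΣRT = 10216, M = 681.067
Σ(x−M)² = 65768.93; s = √(65768.93/14) = 68.540
Cutoffs: 681.067 ± 3·68.540 → [475.4, 886.7]
No RTs fall outside the cutoffs; all 15 retained. Mean = 10216/15 = 681.067

681.1 ms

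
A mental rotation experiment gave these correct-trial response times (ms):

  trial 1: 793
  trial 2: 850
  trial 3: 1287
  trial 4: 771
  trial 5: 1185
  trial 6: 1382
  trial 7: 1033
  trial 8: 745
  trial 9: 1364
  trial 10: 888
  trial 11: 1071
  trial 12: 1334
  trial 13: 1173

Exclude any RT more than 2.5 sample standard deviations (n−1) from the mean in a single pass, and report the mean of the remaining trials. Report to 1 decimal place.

1067.4 ms

n = 13, ΣRT = 13876, M = 1067.385
Σ(x−M)² = 678959.08; s = √(678959.08/12) = 237.865
Cutoffs: 1067.385 ± 2.5·237.865 → [472.7, 1662.0]
No RTs fall outside the cutoffs; all 13 retained. Mean = 13876/13 = 1067.385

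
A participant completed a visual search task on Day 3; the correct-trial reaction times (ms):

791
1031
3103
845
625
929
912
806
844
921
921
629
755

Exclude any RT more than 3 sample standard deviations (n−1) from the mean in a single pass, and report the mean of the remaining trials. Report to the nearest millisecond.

n = 13, ΣRT = 13112, M = 1008.615
Σ(x−M)² = 4915841.08; s = √(4915841.08/12) = 640.042
Cutoffs: 1008.615 ± 3·640.042 → [-911.5, 2928.7]
Outside: 3103 → excluded.
Retained (n=12): Σ = 10009, mean = 10009/12 = 834.083

834 ms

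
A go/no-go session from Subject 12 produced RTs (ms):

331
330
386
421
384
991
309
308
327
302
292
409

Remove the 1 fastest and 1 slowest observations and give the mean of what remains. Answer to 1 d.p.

350.7 ms

Sorted: 292, 302, 308, 309, 327, 330, 331, 384, 386, 409, 421, 991
Drop lowest 1 (292) and highest 1 (991)
Remaining (n=10): Σ = 3507, mean = 3507/10 = 350.700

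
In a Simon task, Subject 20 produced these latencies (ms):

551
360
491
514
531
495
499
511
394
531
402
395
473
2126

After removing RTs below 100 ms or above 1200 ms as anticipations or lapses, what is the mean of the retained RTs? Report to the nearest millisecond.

473 ms

Excluded: 2126
Retained (n=13): Σ = 6147
Mean = 6147/13 = 472.8462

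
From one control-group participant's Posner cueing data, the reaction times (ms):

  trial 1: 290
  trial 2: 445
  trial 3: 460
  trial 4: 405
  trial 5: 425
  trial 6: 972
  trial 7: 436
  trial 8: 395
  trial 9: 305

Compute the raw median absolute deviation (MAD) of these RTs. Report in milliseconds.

30 ms

Sorted: 290, 305, 395, 405, 425, 436, 445, 460, 972 → median = 425
|x − 425|: 135, 20, 35, 20, 0, 547, 11, 30, 120
Sorted deviations: 0, 11, 20, 20, 30, 35, 120, 135, 547 → MAD = 30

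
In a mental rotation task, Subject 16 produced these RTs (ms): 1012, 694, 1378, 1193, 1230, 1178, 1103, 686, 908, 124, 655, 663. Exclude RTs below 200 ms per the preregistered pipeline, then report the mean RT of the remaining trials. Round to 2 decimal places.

Excluded: 124
Retained (n=11): Σ = 10700
Mean = 10700/11 = 972.7273

972.73 ms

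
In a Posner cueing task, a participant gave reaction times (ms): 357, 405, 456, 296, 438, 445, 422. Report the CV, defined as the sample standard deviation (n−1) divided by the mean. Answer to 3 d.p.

n = 7, Σ = 2819, M = 402.7143
Σ(x−M)² = 19727.429; s = √(19727.429/6) = 57.3403
CV = 57.3403 / 402.7143 = 0.14238

0.142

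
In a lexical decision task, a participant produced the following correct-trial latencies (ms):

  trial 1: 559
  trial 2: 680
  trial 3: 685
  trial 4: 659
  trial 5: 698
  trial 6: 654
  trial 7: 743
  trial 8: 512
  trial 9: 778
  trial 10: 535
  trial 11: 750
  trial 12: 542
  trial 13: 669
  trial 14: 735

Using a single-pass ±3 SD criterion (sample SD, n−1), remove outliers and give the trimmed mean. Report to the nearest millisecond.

n = 14, ΣRT = 9199, M = 657.071
Σ(x−M)² = 98658.93; s = √(98658.93/13) = 87.116
Cutoffs: 657.071 ± 3·87.116 → [395.7, 918.4]
No RTs fall outside the cutoffs; all 14 retained. Mean = 9199/14 = 657.071

657 ms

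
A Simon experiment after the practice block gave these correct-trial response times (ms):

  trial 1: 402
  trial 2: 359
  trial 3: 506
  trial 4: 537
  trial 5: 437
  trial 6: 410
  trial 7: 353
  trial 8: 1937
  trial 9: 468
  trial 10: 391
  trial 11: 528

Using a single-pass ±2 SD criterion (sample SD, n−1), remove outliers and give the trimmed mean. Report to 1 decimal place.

n = 11, ΣRT = 6328, M = 575.273
Σ(x−M)² = 2080900.18; s = √(2080900.18/10) = 456.169
Cutoffs: 575.273 ± 2·456.169 → [-337.1, 1487.6]
Outside: 1937 → excluded.
Retained (n=10): Σ = 4391, mean = 4391/10 = 439.100

439.1 ms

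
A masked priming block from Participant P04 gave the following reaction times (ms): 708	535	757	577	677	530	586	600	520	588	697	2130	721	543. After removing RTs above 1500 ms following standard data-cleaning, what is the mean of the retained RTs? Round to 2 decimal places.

Excluded: 2130
Retained (n=13): Σ = 8039
Mean = 8039/13 = 618.3846

618.38 ms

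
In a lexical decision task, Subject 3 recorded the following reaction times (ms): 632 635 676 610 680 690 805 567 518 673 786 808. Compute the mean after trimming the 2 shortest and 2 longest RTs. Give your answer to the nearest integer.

673 ms

Sorted: 518, 567, 610, 632, 635, 673, 676, 680, 690, 786, 805, 808
Drop lowest 2 (518, 567) and highest 2 (805, 808)
Remaining (n=8): Σ = 5382, mean = 5382/8 = 672.750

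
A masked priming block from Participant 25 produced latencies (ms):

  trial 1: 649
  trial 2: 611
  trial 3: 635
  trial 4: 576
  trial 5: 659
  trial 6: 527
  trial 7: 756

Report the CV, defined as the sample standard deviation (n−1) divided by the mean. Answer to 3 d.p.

n = 7, Σ = 4413, M = 630.4286
Σ(x−M)² = 30987.714; s = √(30987.714/6) = 71.8653
CV = 71.8653 / 630.4286 = 0.11399

0.114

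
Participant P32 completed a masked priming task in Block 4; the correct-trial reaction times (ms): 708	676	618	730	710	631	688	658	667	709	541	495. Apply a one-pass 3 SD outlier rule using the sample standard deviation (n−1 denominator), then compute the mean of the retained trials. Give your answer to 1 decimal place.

652.6 ms

n = 12, ΣRT = 7831, M = 652.583
Σ(x−M)² = 56528.92; s = √(56528.92/11) = 71.687
Cutoffs: 652.583 ± 3·71.687 → [437.5, 867.6]
No RTs fall outside the cutoffs; all 12 retained. Mean = 7831/12 = 652.583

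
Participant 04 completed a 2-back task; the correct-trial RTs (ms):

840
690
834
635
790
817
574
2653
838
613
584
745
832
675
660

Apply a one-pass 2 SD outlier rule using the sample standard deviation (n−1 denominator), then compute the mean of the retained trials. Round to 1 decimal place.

n = 15, ΣRT = 12780, M = 852.000
Σ(x−M)² = 3608938.00; s = √(3608938.00/14) = 507.722
Cutoffs: 852.000 ± 2·507.722 → [-163.4, 1867.4]
Outside: 2653 → excluded.
Retained (n=14): Σ = 10127, mean = 10127/14 = 723.357

723.4 ms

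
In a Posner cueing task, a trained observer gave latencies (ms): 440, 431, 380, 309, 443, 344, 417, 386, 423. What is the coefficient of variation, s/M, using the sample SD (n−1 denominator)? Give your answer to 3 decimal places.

n = 9, Σ = 3573, M = 397.0000
Σ(x−M)² = 17160.000; s = √(17160.000/8) = 46.3141
CV = 46.3141 / 397.0000 = 0.11666

0.117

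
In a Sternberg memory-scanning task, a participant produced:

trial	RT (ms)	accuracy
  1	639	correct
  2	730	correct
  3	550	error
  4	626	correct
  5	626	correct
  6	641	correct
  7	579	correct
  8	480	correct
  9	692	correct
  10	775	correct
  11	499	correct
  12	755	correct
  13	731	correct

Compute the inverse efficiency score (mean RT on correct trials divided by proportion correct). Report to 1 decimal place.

701.7 ms

Correct trials (n=12): 639, 730, 626, 626, 641, 579, 480, 692, 775, 499, 755, 731
Mean correct RT = 7773/12 = 647.7500 ms
Proportion correct = 12/13
IES = 647.7500 / (12/13) = 701.729 ms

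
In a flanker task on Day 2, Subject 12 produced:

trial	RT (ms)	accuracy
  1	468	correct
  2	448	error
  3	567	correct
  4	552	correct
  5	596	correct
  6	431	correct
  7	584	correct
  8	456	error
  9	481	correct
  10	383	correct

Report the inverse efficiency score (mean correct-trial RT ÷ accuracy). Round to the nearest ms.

635 ms

Correct trials (n=8): 468, 567, 552, 596, 431, 584, 481, 383
Mean correct RT = 4062/8 = 507.7500 ms
Proportion correct = 8/10
IES = 507.7500 / (8/10) = 634.688 ms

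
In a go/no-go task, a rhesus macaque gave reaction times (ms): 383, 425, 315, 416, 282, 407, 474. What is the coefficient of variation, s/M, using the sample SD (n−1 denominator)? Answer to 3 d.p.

0.172

n = 7, Σ = 2702, M = 386.0000
Σ(x−M)² = 26472.000; s = √(26472.000/6) = 66.4229
CV = 66.4229 / 386.0000 = 0.17208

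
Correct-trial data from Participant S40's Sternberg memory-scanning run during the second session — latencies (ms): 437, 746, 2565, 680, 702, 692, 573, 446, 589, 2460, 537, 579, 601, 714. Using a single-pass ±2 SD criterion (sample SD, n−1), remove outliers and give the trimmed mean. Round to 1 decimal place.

608.0 ms

n = 14, ΣRT = 12321, M = 880.071
Σ(x−M)² = 6337790.93; s = √(6337790.93/13) = 698.228
Cutoffs: 880.071 ± 2·698.228 → [-516.4, 2276.5]
Outside: 2460, 2565 → excluded.
Retained (n=12): Σ = 7296, mean = 7296/12 = 608.000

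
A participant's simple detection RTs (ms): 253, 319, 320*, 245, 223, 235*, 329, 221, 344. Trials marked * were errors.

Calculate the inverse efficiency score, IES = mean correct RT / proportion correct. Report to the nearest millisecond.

355 ms

Correct trials (n=7): 253, 319, 245, 223, 329, 221, 344
Mean correct RT = 1934/7 = 276.2857 ms
Proportion correct = 7/9
IES = 276.2857 / (7/9) = 355.224 ms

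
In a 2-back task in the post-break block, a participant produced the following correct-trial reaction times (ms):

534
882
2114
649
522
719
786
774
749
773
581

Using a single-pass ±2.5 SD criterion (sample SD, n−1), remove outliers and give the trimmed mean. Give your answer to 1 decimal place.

696.9 ms

n = 11, ΣRT = 9083, M = 825.727
Σ(x−M)² = 1955604.18; s = √(1955604.18/10) = 442.222
Cutoffs: 825.727 ± 2.5·442.222 → [-279.8, 1931.3]
Outside: 2114 → excluded.
Retained (n=10): Σ = 6969, mean = 6969/10 = 696.900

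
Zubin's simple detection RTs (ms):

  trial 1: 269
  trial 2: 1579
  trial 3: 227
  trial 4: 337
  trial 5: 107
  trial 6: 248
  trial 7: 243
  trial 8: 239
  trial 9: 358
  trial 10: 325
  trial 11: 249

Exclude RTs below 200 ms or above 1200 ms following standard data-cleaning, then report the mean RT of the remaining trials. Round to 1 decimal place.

277.2 ms

Excluded: 107, 1579
Retained (n=9): Σ = 2495
Mean = 2495/9 = 277.2222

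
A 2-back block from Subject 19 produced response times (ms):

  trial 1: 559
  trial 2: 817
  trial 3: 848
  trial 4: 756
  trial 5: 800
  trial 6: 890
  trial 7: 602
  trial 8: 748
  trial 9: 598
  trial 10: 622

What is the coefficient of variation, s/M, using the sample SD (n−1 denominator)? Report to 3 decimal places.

0.164

n = 10, Σ = 7240, M = 724.0000
Σ(x−M)² = 127346.000; s = √(127346.000/9) = 118.9519
CV = 118.9519 / 724.0000 = 0.16430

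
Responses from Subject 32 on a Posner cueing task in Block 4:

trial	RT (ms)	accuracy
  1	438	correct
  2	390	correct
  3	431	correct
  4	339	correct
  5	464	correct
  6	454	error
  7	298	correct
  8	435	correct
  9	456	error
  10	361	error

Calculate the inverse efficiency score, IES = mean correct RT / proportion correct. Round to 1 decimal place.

570.4 ms

Correct trials (n=7): 438, 390, 431, 339, 464, 298, 435
Mean correct RT = 2795/7 = 399.2857 ms
Proportion correct = 7/10
IES = 399.2857 / (7/10) = 570.408 ms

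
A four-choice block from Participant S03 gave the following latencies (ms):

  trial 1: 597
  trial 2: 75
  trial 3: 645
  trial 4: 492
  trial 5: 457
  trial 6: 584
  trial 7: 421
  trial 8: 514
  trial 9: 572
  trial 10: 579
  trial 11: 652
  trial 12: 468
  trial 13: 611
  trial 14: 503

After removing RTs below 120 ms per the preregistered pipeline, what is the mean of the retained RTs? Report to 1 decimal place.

Excluded: 75
Retained (n=13): Σ = 7095
Mean = 7095/13 = 545.7692

545.8 ms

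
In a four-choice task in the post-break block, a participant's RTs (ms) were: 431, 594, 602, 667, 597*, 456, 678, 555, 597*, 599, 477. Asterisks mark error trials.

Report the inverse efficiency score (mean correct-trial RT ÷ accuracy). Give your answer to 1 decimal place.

687.0 ms

Correct trials (n=9): 431, 594, 602, 667, 456, 678, 555, 599, 477
Mean correct RT = 5059/9 = 562.1111 ms
Proportion correct = 9/11
IES = 562.1111 / (9/11) = 687.025 ms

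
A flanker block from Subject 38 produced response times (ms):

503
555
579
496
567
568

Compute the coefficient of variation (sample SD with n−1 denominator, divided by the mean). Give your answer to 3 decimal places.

0.066

n = 6, Σ = 3268, M = 544.6667
Σ(x−M)² = 6433.333; s = √(6433.333/5) = 35.8701
CV = 35.8701 / 544.6667 = 0.06586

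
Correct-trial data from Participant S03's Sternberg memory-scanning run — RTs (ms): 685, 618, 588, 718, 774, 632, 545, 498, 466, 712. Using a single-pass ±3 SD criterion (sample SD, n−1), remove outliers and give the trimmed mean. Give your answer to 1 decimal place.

623.6 ms

n = 10, ΣRT = 6236, M = 623.600
Σ(x−M)² = 91276.40; s = √(91276.40/9) = 100.707
Cutoffs: 623.600 ± 3·100.707 → [321.5, 925.7]
No RTs fall outside the cutoffs; all 10 retained. Mean = 6236/10 = 623.600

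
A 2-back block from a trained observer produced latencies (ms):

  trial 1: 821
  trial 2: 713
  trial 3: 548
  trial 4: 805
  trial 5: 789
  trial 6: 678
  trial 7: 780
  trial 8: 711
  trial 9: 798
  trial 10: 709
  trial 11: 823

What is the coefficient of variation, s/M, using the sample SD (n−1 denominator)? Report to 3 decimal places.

0.111

n = 11, Σ = 8175, M = 743.1818
Σ(x−M)² = 68167.636; s = √(68167.636/10) = 82.5637
CV = 82.5637 / 743.1818 = 0.11109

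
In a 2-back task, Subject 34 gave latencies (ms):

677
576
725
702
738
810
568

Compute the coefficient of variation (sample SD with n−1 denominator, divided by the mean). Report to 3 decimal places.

n = 7, Σ = 4796, M = 685.1429
Σ(x−M)² = 45956.857; s = √(45956.857/6) = 87.5184
CV = 87.5184 / 685.1429 = 0.12774

0.128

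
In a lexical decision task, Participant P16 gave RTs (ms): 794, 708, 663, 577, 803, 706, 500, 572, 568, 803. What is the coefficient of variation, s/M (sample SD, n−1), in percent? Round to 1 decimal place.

16.6%

n = 10, Σ = 6694, M = 669.4000
Σ(x−M)² = 111096.400; s = √(111096.400/9) = 111.1038
CV = 111.1038 / 669.4000 = 0.16598 = 16.598%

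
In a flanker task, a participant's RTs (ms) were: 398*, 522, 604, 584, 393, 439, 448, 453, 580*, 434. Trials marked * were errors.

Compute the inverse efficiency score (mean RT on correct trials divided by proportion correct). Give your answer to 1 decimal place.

605.8 ms

Correct trials (n=8): 522, 604, 584, 393, 439, 448, 453, 434
Mean correct RT = 3877/8 = 484.6250 ms
Proportion correct = 8/10
IES = 484.6250 / (8/10) = 605.781 ms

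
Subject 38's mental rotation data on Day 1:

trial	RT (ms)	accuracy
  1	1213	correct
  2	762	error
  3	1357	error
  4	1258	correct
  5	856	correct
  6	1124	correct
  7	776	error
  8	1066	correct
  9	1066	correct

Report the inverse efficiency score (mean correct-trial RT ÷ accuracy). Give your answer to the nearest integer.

Correct trials (n=6): 1213, 1258, 856, 1124, 1066, 1066
Mean correct RT = 6583/6 = 1097.1667 ms
Proportion correct = 6/9
IES = 1097.1667 / (6/9) = 1645.750 ms

1646 ms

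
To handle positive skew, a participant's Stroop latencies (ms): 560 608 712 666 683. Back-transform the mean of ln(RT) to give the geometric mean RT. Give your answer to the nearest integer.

643 ms

ln(RT): 6.3279, 6.4102, 6.5681, 6.5013, 6.5265
Mean ln(RT) = 32.3340/5 = 6.46679
Geometric mean = exp(6.46679) = 643.42 ms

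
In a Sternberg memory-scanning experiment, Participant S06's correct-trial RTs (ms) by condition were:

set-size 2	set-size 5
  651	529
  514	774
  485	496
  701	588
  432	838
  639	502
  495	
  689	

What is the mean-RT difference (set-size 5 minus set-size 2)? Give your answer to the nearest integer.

45 ms

M(set-size 2) = 4606/8 = 575.750
M(set-size 5) = 3727/6 = 621.167
Difference = 621.167 − 575.750 = 45.417 ms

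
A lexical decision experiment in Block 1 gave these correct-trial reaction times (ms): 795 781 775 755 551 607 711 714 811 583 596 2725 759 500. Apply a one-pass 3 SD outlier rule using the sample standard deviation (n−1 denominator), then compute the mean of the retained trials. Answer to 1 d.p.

687.5 ms

n = 14, ΣRT = 11663, M = 833.071
Σ(x−M)² = 3988422.93; s = √(3988422.93/13) = 553.897
Cutoffs: 833.071 ± 3·553.897 → [-828.6, 2494.8]
Outside: 2725 → excluded.
Retained (n=13): Σ = 8938, mean = 8938/13 = 687.538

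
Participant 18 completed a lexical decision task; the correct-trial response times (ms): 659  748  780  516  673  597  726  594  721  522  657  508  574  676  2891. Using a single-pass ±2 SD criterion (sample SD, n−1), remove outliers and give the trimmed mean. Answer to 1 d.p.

639.4 ms

n = 15, ΣRT = 11842, M = 789.467
Σ(x−M)² = 4835197.73; s = √(4835197.73/14) = 587.683
Cutoffs: 789.467 ± 2·587.683 → [-385.9, 1964.8]
Outside: 2891 → excluded.
Retained (n=14): Σ = 8951, mean = 8951/14 = 639.357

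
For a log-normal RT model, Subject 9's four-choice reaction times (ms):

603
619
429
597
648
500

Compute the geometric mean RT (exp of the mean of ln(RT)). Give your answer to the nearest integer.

ln(RT): 6.4019, 6.4281, 6.0615, 6.3919, 6.4739, 6.2146
Mean ln(RT) = 37.9719/6 = 6.32865
Geometric mean = exp(6.32865) = 560.40 ms

560 ms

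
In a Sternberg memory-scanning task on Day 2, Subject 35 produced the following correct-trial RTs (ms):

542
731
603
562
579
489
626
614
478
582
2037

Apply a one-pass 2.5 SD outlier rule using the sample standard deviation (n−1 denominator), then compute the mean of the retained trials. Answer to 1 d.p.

580.6 ms

n = 11, ΣRT = 7843, M = 713.000
Σ(x−M)² = 1975330.00; s = √(1975330.00/10) = 444.447
Cutoffs: 713.000 ± 2.5·444.447 → [-398.1, 1824.1]
Outside: 2037 → excluded.
Retained (n=10): Σ = 5806, mean = 5806/10 = 580.600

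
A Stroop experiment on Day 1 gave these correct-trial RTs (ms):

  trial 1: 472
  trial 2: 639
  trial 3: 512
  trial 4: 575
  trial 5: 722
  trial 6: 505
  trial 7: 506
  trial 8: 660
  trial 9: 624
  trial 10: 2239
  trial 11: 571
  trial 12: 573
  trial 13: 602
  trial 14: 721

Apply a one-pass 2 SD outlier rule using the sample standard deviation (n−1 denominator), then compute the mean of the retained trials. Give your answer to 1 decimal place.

590.9 ms

n = 14, ΣRT = 9921, M = 708.643
Σ(x−M)² = 2600485.21; s = √(2600485.21/13) = 447.255
Cutoffs: 708.643 ± 2·447.255 → [-185.9, 1603.2]
Outside: 2239 → excluded.
Retained (n=13): Σ = 7682, mean = 7682/13 = 590.923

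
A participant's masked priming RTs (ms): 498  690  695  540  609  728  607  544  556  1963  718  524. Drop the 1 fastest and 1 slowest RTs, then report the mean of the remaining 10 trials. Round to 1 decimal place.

Sorted: 498, 524, 540, 544, 556, 607, 609, 690, 695, 718, 728, 1963
Drop lowest 1 (498) and highest 1 (1963)
Remaining (n=10): Σ = 6211, mean = 6211/10 = 621.100

621.1 ms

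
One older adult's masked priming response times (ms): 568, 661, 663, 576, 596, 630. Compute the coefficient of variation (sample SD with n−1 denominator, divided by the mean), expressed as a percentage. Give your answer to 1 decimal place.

6.8%

n = 6, Σ = 3694, M = 615.6667
Σ(x−M)² = 8733.333; s = √(8733.333/5) = 41.7931
CV = 41.7931 / 615.6667 = 0.06788 = 6.788%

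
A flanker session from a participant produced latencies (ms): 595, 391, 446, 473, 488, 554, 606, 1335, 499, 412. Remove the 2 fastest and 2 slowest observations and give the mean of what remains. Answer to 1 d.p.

Sorted: 391, 412, 446, 473, 488, 499, 554, 595, 606, 1335
Drop lowest 2 (391, 412) and highest 2 (606, 1335)
Remaining (n=6): Σ = 3055, mean = 3055/6 = 509.167

509.2 ms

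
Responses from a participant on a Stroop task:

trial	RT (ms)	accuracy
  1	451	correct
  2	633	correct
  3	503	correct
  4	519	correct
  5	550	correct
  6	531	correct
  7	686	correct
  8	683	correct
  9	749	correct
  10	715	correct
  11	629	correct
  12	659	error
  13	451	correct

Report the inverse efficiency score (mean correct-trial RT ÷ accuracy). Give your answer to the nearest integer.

Correct trials (n=12): 451, 633, 503, 519, 550, 531, 686, 683, 749, 715, 629, 451
Mean correct RT = 7100/12 = 591.6667 ms
Proportion correct = 12/13
IES = 591.6667 / (12/13) = 640.972 ms

641 ms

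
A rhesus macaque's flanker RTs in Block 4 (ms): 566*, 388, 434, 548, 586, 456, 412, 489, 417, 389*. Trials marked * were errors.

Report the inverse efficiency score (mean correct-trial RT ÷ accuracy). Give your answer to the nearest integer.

Correct trials (n=8): 388, 434, 548, 586, 456, 412, 489, 417
Mean correct RT = 3730/8 = 466.2500 ms
Proportion correct = 8/10
IES = 466.2500 / (8/10) = 582.812 ms

583 ms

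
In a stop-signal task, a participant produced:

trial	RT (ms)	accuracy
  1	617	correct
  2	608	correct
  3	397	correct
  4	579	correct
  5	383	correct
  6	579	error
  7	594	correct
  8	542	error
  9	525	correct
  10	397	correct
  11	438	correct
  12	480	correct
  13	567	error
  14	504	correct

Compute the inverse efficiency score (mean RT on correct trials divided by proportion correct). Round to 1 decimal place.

638.9 ms

Correct trials (n=11): 617, 608, 397, 579, 383, 594, 525, 397, 438, 480, 504
Mean correct RT = 5522/11 = 502.0000 ms
Proportion correct = 11/14
IES = 502.0000 / (11/14) = 638.909 ms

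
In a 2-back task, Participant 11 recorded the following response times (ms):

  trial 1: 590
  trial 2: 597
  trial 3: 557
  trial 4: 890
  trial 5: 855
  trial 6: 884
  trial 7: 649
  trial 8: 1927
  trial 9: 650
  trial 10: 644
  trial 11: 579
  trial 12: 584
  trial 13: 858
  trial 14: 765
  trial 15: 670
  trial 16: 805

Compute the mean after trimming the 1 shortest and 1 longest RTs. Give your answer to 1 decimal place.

715.7 ms

Sorted: 557, 579, 584, 590, 597, 644, 649, 650, 670, 765, 805, 855, 858, 884, 890, 1927
Drop lowest 1 (557) and highest 1 (1927)
Remaining (n=14): Σ = 10020, mean = 10020/14 = 715.714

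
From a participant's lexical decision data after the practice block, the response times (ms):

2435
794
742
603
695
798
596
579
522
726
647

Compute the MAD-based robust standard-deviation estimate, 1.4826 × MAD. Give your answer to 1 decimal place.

Sorted: 522, 579, 596, 603, 647, 695, 726, 742, 794, 798, 2435 → median = 695
|x − 695| sorted: 0, 31, 47, 48, 92, 99, 99, 103, 116, 173, 1740 → MAD = 99
Robust SD ≈ 1.4826 × 99 = 146.777

146.8 ms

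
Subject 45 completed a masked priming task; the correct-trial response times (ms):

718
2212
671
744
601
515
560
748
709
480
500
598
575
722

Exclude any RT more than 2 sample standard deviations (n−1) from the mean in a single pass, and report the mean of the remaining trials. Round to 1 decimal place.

n = 14, ΣRT = 10353, M = 739.500
Σ(x−M)² = 2448325.50; s = √(2448325.50/13) = 433.973
Cutoffs: 739.500 ± 2·433.973 → [-128.4, 1607.4]
Outside: 2212 → excluded.
Retained (n=13): Σ = 8141, mean = 8141/13 = 626.231

626.2 ms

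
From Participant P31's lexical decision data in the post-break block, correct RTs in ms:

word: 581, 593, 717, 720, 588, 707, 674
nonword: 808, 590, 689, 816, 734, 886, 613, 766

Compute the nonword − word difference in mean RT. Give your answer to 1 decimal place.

83.5 ms

M(word) = 4580/7 = 654.286
M(nonword) = 5902/8 = 737.750
Difference = 737.750 − 654.286 = 83.464 ms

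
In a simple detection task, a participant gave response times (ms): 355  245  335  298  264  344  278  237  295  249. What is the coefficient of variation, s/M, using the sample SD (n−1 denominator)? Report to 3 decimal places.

n = 10, Σ = 2900, M = 290.0000
Σ(x−M)² = 16590.000; s = √(16590.000/9) = 42.9341
CV = 42.9341 / 290.0000 = 0.14805

0.148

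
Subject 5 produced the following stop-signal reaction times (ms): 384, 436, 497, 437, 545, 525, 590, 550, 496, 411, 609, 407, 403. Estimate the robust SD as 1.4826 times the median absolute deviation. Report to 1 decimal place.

89.0 ms

Sorted: 384, 403, 407, 411, 436, 437, 496, 497, 525, 545, 550, 590, 609 → median = 496
|x − 496| sorted: 0, 1, 29, 49, 54, 59, 60, 85, 89, 93, 94, 112, 113 → MAD = 60
Robust SD ≈ 1.4826 × 60 = 88.956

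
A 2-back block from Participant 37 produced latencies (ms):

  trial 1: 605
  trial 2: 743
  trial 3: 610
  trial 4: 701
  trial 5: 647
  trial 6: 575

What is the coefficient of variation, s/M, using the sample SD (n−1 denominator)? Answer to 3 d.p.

n = 6, Σ = 3881, M = 646.8333
Σ(x−M)² = 20448.833; s = √(20448.833/5) = 63.9513
CV = 63.9513 / 646.8333 = 0.09887

0.099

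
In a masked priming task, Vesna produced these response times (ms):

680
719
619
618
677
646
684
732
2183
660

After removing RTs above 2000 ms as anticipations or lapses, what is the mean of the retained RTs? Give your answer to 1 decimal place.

Excluded: 2183
Retained (n=9): Σ = 6035
Mean = 6035/9 = 670.5556

670.6 ms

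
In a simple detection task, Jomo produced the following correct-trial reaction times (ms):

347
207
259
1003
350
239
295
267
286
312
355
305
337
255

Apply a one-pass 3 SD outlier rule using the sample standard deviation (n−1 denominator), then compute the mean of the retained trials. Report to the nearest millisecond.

n = 14, ΣRT = 4817, M = 344.071
Σ(x−M)² = 493674.93; s = √(493674.93/13) = 194.872
Cutoffs: 344.071 ± 3·194.872 → [-240.5, 928.7]
Outside: 1003 → excluded.
Retained (n=13): Σ = 3814, mean = 3814/13 = 293.385

293 ms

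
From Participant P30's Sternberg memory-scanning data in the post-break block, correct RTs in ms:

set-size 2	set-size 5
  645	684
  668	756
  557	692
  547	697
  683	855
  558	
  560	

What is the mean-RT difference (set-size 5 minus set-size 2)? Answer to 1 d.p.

134.2 ms

M(set-size 2) = 4218/7 = 602.571
M(set-size 5) = 3684/5 = 736.800
Difference = 736.800 − 602.571 = 134.229 ms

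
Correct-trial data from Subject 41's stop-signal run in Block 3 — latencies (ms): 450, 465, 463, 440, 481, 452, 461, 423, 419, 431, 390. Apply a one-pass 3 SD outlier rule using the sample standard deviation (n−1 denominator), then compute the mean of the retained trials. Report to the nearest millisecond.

443 ms

n = 11, ΣRT = 4875, M = 443.182
Σ(x−M)² = 6719.64; s = √(6719.64/10) = 25.922
Cutoffs: 443.182 ± 3·25.922 → [365.4, 520.9]
No RTs fall outside the cutoffs; all 11 retained. Mean = 4875/11 = 443.182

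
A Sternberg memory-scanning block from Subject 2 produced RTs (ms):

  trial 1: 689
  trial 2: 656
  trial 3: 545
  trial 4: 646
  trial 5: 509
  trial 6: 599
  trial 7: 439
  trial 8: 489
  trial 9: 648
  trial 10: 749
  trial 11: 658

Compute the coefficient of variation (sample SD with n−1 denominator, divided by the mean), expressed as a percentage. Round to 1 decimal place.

n = 11, Σ = 6627, M = 602.4545
Σ(x−M)² = 90524.727; s = √(90524.727/10) = 95.1445
CV = 95.1445 / 602.4545 = 0.15793 = 15.793%

15.8%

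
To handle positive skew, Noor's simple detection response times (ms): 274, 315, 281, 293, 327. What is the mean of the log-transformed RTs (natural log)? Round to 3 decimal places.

ln(RT): 5.6131, 5.7526, 5.6384, 5.6802, 5.7900
Σ ln(RT) = 28.4742
Mean = 28.4742/5 = 5.69484

5.695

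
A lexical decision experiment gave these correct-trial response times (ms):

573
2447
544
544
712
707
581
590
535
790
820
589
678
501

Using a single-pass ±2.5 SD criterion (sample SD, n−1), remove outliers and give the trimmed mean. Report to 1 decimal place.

628.0 ms

n = 14, ΣRT = 10611, M = 757.929
Σ(x−M)² = 3198414.93; s = √(3198414.93/13) = 496.016
Cutoffs: 757.929 ± 2.5·496.016 → [-482.1, 1998.0]
Outside: 2447 → excluded.
Retained (n=13): Σ = 8164, mean = 8164/13 = 628.000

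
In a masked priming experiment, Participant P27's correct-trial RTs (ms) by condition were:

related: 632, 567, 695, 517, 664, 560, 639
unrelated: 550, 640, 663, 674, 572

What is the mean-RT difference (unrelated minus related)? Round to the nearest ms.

M(related) = 4274/7 = 610.571
M(unrelated) = 3099/5 = 619.800
Difference = 619.800 − 610.571 = 9.229 ms

9 ms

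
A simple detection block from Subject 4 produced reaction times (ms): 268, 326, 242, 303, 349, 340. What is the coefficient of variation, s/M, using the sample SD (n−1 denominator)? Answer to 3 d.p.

0.139

n = 6, Σ = 1828, M = 304.6667
Σ(x−M)² = 8943.333; s = √(8943.333/5) = 42.2926
CV = 42.2926 / 304.6667 = 0.13882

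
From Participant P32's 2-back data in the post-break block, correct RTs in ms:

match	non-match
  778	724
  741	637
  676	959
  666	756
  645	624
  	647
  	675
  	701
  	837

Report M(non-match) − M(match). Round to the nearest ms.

28 ms

M(match) = 3506/5 = 701.200
M(non-match) = 6560/9 = 728.889
Difference = 728.889 − 701.200 = 27.689 ms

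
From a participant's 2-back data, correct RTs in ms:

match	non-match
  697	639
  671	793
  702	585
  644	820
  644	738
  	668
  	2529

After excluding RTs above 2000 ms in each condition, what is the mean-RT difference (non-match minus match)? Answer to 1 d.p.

non-match: exclude 2529
M(match) = 3358/5 = 671.600
M(non-match) = 4243/6 = 707.167
Difference = 707.167 − 671.600 = 35.567 ms

35.6 ms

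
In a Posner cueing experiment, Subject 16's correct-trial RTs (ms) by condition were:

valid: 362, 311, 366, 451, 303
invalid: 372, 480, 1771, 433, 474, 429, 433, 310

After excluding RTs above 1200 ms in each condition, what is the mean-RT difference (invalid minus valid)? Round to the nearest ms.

invalid: exclude 1771
M(valid) = 1793/5 = 358.600
M(invalid) = 2931/7 = 418.714
Difference = 418.714 − 358.600 = 60.114 ms

60 ms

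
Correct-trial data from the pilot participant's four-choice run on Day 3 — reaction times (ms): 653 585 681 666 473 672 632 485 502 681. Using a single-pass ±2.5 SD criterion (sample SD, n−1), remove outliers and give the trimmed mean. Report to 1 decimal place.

n = 10, ΣRT = 6030, M = 603.000
Σ(x−M)² = 65588.00; s = √(65588.00/9) = 85.367
Cutoffs: 603.000 ± 2.5·85.367 → [389.6, 816.4]
No RTs fall outside the cutoffs; all 10 retained. Mean = 6030/10 = 603.000

603.0 ms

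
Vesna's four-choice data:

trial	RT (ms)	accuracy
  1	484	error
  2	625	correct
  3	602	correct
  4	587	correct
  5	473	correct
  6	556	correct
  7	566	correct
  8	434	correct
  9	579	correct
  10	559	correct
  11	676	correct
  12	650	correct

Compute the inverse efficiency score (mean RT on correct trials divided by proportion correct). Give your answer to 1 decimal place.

Correct trials (n=11): 625, 602, 587, 473, 556, 566, 434, 579, 559, 676, 650
Mean correct RT = 6307/11 = 573.3636 ms
Proportion correct = 11/12
IES = 573.3636 / (11/12) = 625.488 ms

625.5 ms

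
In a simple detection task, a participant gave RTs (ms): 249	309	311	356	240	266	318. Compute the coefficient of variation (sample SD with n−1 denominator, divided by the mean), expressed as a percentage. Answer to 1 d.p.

n = 7, Σ = 2049, M = 292.7143
Σ(x−M)² = 10647.429; s = √(10647.429/6) = 42.1257
CV = 42.1257 / 292.7143 = 0.14391 = 14.391%

14.4%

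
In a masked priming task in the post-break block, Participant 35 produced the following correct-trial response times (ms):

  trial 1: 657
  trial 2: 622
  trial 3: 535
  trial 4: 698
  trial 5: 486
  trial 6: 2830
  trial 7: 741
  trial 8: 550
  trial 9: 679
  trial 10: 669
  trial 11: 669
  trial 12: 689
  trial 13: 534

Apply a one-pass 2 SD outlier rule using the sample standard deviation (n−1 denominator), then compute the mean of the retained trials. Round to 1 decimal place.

627.4 ms

n = 13, ΣRT = 10359, M = 796.846
Σ(x−M)² = 4550149.69; s = √(4550149.69/12) = 615.775
Cutoffs: 796.846 ± 2·615.775 → [-434.7, 2028.4]
Outside: 2830 → excluded.
Retained (n=12): Σ = 7529, mean = 7529/12 = 627.417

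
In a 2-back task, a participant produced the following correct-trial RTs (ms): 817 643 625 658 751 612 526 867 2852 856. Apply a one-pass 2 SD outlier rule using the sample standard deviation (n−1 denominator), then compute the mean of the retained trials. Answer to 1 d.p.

n = 10, ΣRT = 9207, M = 920.700
Σ(x−M)² = 4261192.10; s = √(4261192.10/9) = 688.089
Cutoffs: 920.700 ± 2·688.089 → [-455.5, 2296.9]
Outside: 2852 → excluded.
Retained (n=9): Σ = 6355, mean = 6355/9 = 706.111

706.1 ms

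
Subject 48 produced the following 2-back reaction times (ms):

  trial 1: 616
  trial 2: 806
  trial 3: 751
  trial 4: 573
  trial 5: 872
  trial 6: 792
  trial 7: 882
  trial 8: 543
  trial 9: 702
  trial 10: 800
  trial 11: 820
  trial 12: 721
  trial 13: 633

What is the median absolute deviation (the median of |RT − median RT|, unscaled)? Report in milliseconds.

Sorted: 543, 573, 616, 633, 702, 721, 751, 792, 800, 806, 820, 872, 882 → median = 751
|x − 751|: 135, 55, 0, 178, 121, 41, 131, 208, 49, 49, 69, 30, 118
Sorted deviations: 0, 30, 41, 49, 49, 55, 69, 118, 121, 131, 135, 178, 208 → MAD = 69

69 ms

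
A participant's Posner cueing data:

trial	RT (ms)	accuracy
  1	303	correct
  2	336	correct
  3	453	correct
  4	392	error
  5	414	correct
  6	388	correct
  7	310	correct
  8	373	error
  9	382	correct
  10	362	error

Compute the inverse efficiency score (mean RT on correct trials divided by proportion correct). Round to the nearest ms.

Correct trials (n=7): 303, 336, 453, 414, 388, 310, 382
Mean correct RT = 2586/7 = 369.4286 ms
Proportion correct = 7/10
IES = 369.4286 / (7/10) = 527.755 ms

528 ms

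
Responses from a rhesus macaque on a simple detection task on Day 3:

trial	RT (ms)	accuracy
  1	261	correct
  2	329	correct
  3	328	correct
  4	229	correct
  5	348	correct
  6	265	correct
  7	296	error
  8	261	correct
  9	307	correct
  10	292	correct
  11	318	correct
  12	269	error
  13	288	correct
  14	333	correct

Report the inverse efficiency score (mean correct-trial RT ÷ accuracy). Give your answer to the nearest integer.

346 ms

Correct trials (n=12): 261, 329, 328, 229, 348, 265, 261, 307, 292, 318, 288, 333
Mean correct RT = 3559/12 = 296.5833 ms
Proportion correct = 12/14
IES = 296.5833 / (12/14) = 346.014 ms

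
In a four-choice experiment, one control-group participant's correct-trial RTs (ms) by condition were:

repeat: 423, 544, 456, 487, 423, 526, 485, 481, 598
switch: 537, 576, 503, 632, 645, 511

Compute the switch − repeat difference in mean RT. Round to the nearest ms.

M(repeat) = 4423/9 = 491.444
M(switch) = 3404/6 = 567.333
Difference = 567.333 − 491.444 = 75.889 ms

76 ms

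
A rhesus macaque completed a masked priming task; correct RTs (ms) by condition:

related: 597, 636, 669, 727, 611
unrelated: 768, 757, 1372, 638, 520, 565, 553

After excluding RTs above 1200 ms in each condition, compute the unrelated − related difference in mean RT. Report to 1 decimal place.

unrelated: exclude 1372
M(related) = 3240/5 = 648.000
M(unrelated) = 3801/6 = 633.500
Difference = 633.500 − 648.000 = -14.500 ms

-14.5 ms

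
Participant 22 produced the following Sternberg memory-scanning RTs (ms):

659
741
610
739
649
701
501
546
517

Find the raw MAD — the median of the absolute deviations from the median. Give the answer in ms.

90 ms

Sorted: 501, 517, 546, 610, 649, 659, 701, 739, 741 → median = 649
|x − 649|: 10, 92, 39, 90, 0, 52, 148, 103, 132
Sorted deviations: 0, 10, 39, 52, 90, 92, 103, 132, 148 → MAD = 90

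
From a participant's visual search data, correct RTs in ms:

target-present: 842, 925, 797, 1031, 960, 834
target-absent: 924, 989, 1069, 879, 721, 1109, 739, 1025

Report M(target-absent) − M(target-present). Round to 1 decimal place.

33.7 ms

M(target-present) = 5389/6 = 898.167
M(target-absent) = 7455/8 = 931.875
Difference = 931.875 − 898.167 = 33.708 ms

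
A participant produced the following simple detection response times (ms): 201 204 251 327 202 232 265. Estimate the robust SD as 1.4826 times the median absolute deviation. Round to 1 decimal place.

44.5 ms

Sorted: 201, 202, 204, 232, 251, 265, 327 → median = 232
|x − 232| sorted: 0, 19, 28, 30, 31, 33, 95 → MAD = 30
Robust SD ≈ 1.4826 × 30 = 44.478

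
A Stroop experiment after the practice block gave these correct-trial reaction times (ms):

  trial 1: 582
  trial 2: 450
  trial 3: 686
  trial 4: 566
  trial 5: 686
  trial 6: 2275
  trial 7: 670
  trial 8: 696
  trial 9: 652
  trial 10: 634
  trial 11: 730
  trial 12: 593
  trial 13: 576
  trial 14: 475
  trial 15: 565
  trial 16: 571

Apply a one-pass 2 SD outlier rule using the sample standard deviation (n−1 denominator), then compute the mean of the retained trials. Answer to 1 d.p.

n = 16, ΣRT = 11407, M = 712.938
Σ(x−M)² = 2693510.94; s = √(2693510.94/15) = 423.754
Cutoffs: 712.938 ± 2·423.754 → [-134.6, 1560.4]
Outside: 2275 → excluded.
Retained (n=15): Σ = 9132, mean = 9132/15 = 608.800

608.8 ms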